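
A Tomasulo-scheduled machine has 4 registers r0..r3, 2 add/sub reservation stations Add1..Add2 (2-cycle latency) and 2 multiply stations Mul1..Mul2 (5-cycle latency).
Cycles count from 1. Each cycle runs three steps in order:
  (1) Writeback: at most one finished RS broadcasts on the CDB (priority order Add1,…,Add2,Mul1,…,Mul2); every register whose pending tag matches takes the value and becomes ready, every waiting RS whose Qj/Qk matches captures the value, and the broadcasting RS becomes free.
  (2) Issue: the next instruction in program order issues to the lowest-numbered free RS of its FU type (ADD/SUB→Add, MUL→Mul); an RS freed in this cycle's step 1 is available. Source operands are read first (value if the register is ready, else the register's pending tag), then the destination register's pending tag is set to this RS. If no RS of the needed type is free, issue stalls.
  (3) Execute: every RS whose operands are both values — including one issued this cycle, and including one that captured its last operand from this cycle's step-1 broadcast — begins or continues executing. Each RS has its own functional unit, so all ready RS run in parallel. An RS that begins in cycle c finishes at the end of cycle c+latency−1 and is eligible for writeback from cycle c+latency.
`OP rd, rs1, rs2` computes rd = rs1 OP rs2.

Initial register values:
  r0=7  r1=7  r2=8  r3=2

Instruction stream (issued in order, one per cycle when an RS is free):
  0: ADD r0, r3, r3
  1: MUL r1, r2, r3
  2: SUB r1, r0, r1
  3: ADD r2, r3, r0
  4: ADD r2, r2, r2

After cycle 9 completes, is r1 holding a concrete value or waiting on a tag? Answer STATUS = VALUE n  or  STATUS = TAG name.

  c1: issue ADD r0<-Add1  regs: r0:Add1,r1:7,r2:8,r3:2
  c2: issue MUL r1<-Mul1  regs: r0:Add1,r1:Mul1,r2:8,r3:2
  c3: CDB Add1=4; issue SUB r1<-Add1  regs: r0:4,r1:Add1,r2:8,r3:2
  c4: issue ADD r2<-Add2  regs: r0:4,r1:Add1,r2:Add2,r3:2
  c5: stall  regs: r0:4,r1:Add1,r2:Add2,r3:2
  c6: CDB Add2=6; issue ADD r2<-Add2  regs: r0:4,r1:Add1,r2:Add2,r3:2
  c7: CDB Mul1=16  regs: r0:4,r1:Add1,r2:Add2,r3:2
  c8: CDB Add2=12  regs: r0:4,r1:Add1,r2:12,r3:2
  c9: CDB Add1=-12  regs: r0:4,r1:-12,r2:12,r3:2

STATUS = VALUE -12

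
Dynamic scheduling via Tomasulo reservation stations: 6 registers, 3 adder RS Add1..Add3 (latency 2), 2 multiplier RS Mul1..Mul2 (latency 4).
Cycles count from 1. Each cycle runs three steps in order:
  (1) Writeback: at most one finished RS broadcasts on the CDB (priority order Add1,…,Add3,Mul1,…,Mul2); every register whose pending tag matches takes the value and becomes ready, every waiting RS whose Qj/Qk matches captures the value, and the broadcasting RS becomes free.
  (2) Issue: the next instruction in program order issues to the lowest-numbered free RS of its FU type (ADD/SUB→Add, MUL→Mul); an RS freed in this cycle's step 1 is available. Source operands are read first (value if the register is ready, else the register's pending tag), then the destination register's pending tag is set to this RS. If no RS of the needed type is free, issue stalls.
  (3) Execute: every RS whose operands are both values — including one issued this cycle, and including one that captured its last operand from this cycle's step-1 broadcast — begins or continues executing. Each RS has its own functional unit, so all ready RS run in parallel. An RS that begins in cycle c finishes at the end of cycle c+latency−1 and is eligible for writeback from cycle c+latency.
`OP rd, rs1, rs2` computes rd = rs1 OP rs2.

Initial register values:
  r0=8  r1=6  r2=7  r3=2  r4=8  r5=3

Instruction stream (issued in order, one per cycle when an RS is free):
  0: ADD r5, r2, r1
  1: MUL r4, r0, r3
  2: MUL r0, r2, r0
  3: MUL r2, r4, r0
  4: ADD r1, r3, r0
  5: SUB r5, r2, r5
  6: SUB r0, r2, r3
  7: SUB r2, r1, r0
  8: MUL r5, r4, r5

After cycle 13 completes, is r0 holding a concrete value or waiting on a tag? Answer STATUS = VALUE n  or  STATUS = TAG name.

STATUS = VALUE 894

cycle 1: issue ADD r5<-Add1 // r0:8,r1:6,r2:7,r3:2,r4:8,r5:Add1
cycle 2: issue MUL r4<-Mul1 // r0:8,r1:6,r2:7,r3:2,r4:Mul1,r5:Add1
cycle 3: CDB Add1=13; issue MUL r0<-Mul2 // r0:Mul2,r1:6,r2:7,r3:2,r4:Mul1,r5:13
cycle 4: stall // r0:Mul2,r1:6,r2:7,r3:2,r4:Mul1,r5:13
cycle 5: stall // r0:Mul2,r1:6,r2:7,r3:2,r4:Mul1,r5:13
cycle 6: CDB Mul1=16; issue MUL r2<-Mul1 // r0:Mul2,r1:6,r2:Mul1,r3:2,r4:16,r5:13
cycle 7: CDB Mul2=56; issue ADD r1<-Add1 // r0:56,r1:Add1,r2:Mul1,r3:2,r4:16,r5:13
cycle 8: issue SUB r5<-Add2 // r0:56,r1:Add1,r2:Mul1,r3:2,r4:16,r5:Add2
cycle 9: CDB Add1=58; issue SUB r0<-Add1 // r0:Add1,r1:58,r2:Mul1,r3:2,r4:16,r5:Add2
cycle 10: issue SUB r2<-Add3 // r0:Add1,r1:58,r2:Add3,r3:2,r4:16,r5:Add2
cycle 11: CDB Mul1=896; issue MUL r5<-Mul1 // r0:Add1,r1:58,r2:Add3,r3:2,r4:16,r5:Mul1
cycle 12: - // r0:Add1,r1:58,r2:Add3,r3:2,r4:16,r5:Mul1
cycle 13: CDB Add1=894 // r0:894,r1:58,r2:Add3,r3:2,r4:16,r5:Mul1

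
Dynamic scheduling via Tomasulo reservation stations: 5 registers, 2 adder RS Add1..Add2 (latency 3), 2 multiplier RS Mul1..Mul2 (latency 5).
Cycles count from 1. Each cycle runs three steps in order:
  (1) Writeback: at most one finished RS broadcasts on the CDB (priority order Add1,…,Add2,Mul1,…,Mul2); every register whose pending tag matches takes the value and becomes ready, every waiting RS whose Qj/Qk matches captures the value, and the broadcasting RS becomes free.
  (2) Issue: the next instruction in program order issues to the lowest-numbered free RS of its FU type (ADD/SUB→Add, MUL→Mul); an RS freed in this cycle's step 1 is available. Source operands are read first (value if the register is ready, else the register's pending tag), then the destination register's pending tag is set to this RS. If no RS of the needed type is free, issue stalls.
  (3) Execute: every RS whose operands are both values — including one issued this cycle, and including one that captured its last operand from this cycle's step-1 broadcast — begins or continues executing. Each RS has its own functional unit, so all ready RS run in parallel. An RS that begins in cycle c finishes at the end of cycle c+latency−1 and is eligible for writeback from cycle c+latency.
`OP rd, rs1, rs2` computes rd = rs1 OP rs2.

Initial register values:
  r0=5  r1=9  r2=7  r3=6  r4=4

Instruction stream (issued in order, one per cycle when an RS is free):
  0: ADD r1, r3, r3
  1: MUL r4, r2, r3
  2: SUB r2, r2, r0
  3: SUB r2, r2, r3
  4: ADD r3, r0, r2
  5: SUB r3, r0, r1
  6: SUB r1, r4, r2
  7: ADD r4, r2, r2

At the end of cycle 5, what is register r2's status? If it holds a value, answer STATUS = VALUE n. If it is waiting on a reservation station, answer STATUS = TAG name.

STATUS = TAG Add1

c1: issue ADD r1<-Add1 | r0:5,r1:Add1,r2:7,r3:6,r4:4
c2: issue MUL r4<-Mul1 | r0:5,r1:Add1,r2:7,r3:6,r4:Mul1
c3: issue SUB r2<-Add2 | r0:5,r1:Add1,r2:Add2,r3:6,r4:Mul1
c4: CDB Add1=12; issue SUB r2<-Add1 | r0:5,r1:12,r2:Add1,r3:6,r4:Mul1
c5: stall | r0:5,r1:12,r2:Add1,r3:6,r4:Mul1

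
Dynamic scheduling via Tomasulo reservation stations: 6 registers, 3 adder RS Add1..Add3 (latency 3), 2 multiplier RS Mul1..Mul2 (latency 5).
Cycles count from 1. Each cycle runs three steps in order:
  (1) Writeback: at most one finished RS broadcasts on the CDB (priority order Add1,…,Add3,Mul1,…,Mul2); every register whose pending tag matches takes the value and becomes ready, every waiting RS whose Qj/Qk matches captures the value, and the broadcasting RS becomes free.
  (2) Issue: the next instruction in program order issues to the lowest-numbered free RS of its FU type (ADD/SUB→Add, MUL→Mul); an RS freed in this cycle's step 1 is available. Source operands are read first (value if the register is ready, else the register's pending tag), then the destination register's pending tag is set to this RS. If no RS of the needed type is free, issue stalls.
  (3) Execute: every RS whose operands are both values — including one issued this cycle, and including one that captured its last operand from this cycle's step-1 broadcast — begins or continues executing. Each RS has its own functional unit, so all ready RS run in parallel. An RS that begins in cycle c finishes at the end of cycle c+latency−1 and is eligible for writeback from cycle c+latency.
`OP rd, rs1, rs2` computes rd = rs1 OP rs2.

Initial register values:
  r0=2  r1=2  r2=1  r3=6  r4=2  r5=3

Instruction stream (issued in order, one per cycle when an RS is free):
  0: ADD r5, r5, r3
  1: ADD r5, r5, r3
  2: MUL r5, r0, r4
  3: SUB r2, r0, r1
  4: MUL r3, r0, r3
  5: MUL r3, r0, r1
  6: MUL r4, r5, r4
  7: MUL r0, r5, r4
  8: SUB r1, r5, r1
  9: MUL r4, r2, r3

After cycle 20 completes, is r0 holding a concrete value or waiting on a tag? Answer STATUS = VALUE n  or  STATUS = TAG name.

cycle 1: issue ADD r5<-Add1 // r0:2,r1:2,r2:1,r3:6,r4:2,r5:Add1
cycle 2: issue ADD r5<-Add2 // r0:2,r1:2,r2:1,r3:6,r4:2,r5:Add2
cycle 3: issue MUL r5<-Mul1 // r0:2,r1:2,r2:1,r3:6,r4:2,r5:Mul1
cycle 4: CDB Add1=9; issue SUB r2<-Add1 // r0:2,r1:2,r2:Add1,r3:6,r4:2,r5:Mul1
cycle 5: issue MUL r3<-Mul2 // r0:2,r1:2,r2:Add1,r3:Mul2,r4:2,r5:Mul1
cycle 6: stall // r0:2,r1:2,r2:Add1,r3:Mul2,r4:2,r5:Mul1
cycle 7: CDB Add1=0; stall // r0:2,r1:2,r2:0,r3:Mul2,r4:2,r5:Mul1
cycle 8: CDB Add2=15; stall // r0:2,r1:2,r2:0,r3:Mul2,r4:2,r5:Mul1
cycle 9: CDB Mul1=4; issue MUL r3<-Mul1 // r0:2,r1:2,r2:0,r3:Mul1,r4:2,r5:4
cycle 10: CDB Mul2=12; issue MUL r4<-Mul2 // r0:2,r1:2,r2:0,r3:Mul1,r4:Mul2,r5:4
cycle 11: stall // r0:2,r1:2,r2:0,r3:Mul1,r4:Mul2,r5:4
cycle 12: stall // r0:2,r1:2,r2:0,r3:Mul1,r4:Mul2,r5:4
cycle 13: stall // r0:2,r1:2,r2:0,r3:Mul1,r4:Mul2,r5:4
cycle 14: CDB Mul1=4; issue MUL r0<-Mul1 // r0:Mul1,r1:2,r2:0,r3:4,r4:Mul2,r5:4
cycle 15: CDB Mul2=8; issue SUB r1<-Add1 // r0:Mul1,r1:Add1,r2:0,r3:4,r4:8,r5:4
cycle 16: issue MUL r4<-Mul2 // r0:Mul1,r1:Add1,r2:0,r3:4,r4:Mul2,r5:4
cycle 17: - // r0:Mul1,r1:Add1,r2:0,r3:4,r4:Mul2,r5:4
cycle 18: CDB Add1=2 // r0:Mul1,r1:2,r2:0,r3:4,r4:Mul2,r5:4
cycle 19: - // r0:Mul1,r1:2,r2:0,r3:4,r4:Mul2,r5:4
cycle 20: CDB Mul1=32 // r0:32,r1:2,r2:0,r3:4,r4:Mul2,r5:4

STATUS = VALUE 32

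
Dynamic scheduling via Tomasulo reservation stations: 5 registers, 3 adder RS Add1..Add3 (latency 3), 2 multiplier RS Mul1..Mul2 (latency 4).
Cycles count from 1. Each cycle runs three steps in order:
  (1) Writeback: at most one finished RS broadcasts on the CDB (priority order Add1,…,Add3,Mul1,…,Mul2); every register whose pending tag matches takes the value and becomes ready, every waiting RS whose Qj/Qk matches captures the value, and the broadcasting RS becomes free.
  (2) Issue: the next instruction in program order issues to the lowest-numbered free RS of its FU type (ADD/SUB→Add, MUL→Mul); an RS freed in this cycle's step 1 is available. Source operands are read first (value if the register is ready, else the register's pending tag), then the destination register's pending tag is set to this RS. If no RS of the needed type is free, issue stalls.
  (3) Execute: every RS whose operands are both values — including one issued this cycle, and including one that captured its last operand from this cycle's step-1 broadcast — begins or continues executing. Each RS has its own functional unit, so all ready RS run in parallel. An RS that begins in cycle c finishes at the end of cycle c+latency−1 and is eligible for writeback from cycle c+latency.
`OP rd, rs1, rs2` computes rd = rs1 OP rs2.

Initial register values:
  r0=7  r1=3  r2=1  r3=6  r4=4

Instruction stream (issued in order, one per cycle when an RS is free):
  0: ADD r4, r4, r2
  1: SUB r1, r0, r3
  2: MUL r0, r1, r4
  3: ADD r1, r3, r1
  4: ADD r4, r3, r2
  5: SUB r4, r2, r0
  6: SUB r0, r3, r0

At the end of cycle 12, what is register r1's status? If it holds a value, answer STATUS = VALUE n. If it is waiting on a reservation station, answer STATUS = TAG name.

STATUS = VALUE 7

  c1: issue ADD r4<-Add1  regs: r0:7,r1:3,r2:1,r3:6,r4:Add1
  c2: issue SUB r1<-Add2  regs: r0:7,r1:Add2,r2:1,r3:6,r4:Add1
  c3: issue MUL r0<-Mul1  regs: r0:Mul1,r1:Add2,r2:1,r3:6,r4:Add1
  c4: CDB Add1=5; issue ADD r1<-Add1  regs: r0:Mul1,r1:Add1,r2:1,r3:6,r4:5
  c5: CDB Add2=1; issue ADD r4<-Add2  regs: r0:Mul1,r1:Add1,r2:1,r3:6,r4:Add2
  c6: issue SUB r4<-Add3  regs: r0:Mul1,r1:Add1,r2:1,r3:6,r4:Add3
  c7: stall  regs: r0:Mul1,r1:Add1,r2:1,r3:6,r4:Add3
  c8: CDB Add1=7; issue SUB r0<-Add1  regs: r0:Add1,r1:7,r2:1,r3:6,r4:Add3
  c9: CDB Add2=7  regs: r0:Add1,r1:7,r2:1,r3:6,r4:Add3
  c10: CDB Mul1=5  regs: r0:Add1,r1:7,r2:1,r3:6,r4:Add3
  c11: -  regs: r0:Add1,r1:7,r2:1,r3:6,r4:Add3
  c12: -  regs: r0:Add1,r1:7,r2:1,r3:6,r4:Add3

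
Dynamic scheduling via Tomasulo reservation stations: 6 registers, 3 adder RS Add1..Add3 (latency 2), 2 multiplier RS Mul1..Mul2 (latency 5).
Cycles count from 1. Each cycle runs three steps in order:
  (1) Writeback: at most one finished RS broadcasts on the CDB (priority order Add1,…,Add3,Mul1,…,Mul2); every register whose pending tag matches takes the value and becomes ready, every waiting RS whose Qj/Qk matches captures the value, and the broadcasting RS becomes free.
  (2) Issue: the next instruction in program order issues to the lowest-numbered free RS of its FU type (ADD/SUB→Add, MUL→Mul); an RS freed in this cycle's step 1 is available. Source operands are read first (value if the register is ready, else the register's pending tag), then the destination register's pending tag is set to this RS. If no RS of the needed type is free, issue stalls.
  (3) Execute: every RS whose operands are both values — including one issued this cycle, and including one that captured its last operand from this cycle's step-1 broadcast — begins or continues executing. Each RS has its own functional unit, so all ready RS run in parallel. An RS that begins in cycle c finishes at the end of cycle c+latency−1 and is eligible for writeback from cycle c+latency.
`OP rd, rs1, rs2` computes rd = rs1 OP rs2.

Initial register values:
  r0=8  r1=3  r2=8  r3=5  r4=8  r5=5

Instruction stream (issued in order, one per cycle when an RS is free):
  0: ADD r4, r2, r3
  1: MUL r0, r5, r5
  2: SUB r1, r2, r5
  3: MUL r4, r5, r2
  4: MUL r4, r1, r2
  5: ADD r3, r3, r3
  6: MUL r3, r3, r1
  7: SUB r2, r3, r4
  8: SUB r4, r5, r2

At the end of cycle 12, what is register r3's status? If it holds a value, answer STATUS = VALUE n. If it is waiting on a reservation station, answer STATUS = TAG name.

c1: issue ADD r4<-Add1 | r0:8,r1:3,r2:8,r3:5,r4:Add1,r5:5
c2: issue MUL r0<-Mul1 | r0:Mul1,r1:3,r2:8,r3:5,r4:Add1,r5:5
c3: CDB Add1=13; issue SUB r1<-Add1 | r0:Mul1,r1:Add1,r2:8,r3:5,r4:13,r5:5
c4: issue MUL r4<-Mul2 | r0:Mul1,r1:Add1,r2:8,r3:5,r4:Mul2,r5:5
c5: CDB Add1=3; stall | r0:Mul1,r1:3,r2:8,r3:5,r4:Mul2,r5:5
c6: stall | r0:Mul1,r1:3,r2:8,r3:5,r4:Mul2,r5:5
c7: CDB Mul1=25; issue MUL r4<-Mul1 | r0:25,r1:3,r2:8,r3:5,r4:Mul1,r5:5
c8: issue ADD r3<-Add1 | r0:25,r1:3,r2:8,r3:Add1,r4:Mul1,r5:5
c9: CDB Mul2=40; issue MUL r3<-Mul2 | r0:25,r1:3,r2:8,r3:Mul2,r4:Mul1,r5:5
c10: CDB Add1=10; issue SUB r2<-Add1 | r0:25,r1:3,r2:Add1,r3:Mul2,r4:Mul1,r5:5
c11: issue SUB r4<-Add2 | r0:25,r1:3,r2:Add1,r3:Mul2,r4:Add2,r5:5
c12: CDB Mul1=24 | r0:25,r1:3,r2:Add1,r3:Mul2,r4:Add2,r5:5

STATUS = TAG Mul2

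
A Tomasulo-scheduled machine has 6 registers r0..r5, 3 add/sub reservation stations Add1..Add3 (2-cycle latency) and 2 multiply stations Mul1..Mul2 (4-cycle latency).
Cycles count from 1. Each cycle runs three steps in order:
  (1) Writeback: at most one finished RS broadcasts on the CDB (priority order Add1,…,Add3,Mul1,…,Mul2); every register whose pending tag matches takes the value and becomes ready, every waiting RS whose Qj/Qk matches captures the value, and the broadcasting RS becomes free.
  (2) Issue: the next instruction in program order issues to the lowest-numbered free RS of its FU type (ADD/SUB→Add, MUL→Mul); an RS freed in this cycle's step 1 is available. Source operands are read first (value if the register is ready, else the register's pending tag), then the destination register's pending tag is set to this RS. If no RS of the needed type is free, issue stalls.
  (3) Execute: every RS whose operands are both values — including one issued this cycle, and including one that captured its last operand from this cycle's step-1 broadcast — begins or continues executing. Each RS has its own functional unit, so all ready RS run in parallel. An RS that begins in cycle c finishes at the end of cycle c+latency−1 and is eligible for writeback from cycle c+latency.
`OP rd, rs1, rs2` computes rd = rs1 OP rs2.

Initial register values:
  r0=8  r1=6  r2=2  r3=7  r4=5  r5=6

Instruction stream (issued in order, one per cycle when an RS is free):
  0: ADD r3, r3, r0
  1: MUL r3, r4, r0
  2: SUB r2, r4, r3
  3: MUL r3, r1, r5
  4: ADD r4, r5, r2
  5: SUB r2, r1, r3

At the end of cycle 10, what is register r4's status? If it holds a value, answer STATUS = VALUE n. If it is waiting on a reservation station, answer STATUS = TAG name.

cycle 1: issue ADD r3<-Add1 // r0:8,r1:6,r2:2,r3:Add1,r4:5,r5:6
cycle 2: issue MUL r3<-Mul1 // r0:8,r1:6,r2:2,r3:Mul1,r4:5,r5:6
cycle 3: CDB Add1=15; issue SUB r2<-Add1 // r0:8,r1:6,r2:Add1,r3:Mul1,r4:5,r5:6
cycle 4: issue MUL r3<-Mul2 // r0:8,r1:6,r2:Add1,r3:Mul2,r4:5,r5:6
cycle 5: issue ADD r4<-Add2 // r0:8,r1:6,r2:Add1,r3:Mul2,r4:Add2,r5:6
cycle 6: CDB Mul1=40; issue SUB r2<-Add3 // r0:8,r1:6,r2:Add3,r3:Mul2,r4:Add2,r5:6
cycle 7: - // r0:8,r1:6,r2:Add3,r3:Mul2,r4:Add2,r5:6
cycle 8: CDB Add1=-35 // r0:8,r1:6,r2:Add3,r3:Mul2,r4:Add2,r5:6
cycle 9: CDB Mul2=36 // r0:8,r1:6,r2:Add3,r3:36,r4:Add2,r5:6
cycle 10: CDB Add2=-29 // r0:8,r1:6,r2:Add3,r3:36,r4:-29,r5:6

STATUS = VALUE -29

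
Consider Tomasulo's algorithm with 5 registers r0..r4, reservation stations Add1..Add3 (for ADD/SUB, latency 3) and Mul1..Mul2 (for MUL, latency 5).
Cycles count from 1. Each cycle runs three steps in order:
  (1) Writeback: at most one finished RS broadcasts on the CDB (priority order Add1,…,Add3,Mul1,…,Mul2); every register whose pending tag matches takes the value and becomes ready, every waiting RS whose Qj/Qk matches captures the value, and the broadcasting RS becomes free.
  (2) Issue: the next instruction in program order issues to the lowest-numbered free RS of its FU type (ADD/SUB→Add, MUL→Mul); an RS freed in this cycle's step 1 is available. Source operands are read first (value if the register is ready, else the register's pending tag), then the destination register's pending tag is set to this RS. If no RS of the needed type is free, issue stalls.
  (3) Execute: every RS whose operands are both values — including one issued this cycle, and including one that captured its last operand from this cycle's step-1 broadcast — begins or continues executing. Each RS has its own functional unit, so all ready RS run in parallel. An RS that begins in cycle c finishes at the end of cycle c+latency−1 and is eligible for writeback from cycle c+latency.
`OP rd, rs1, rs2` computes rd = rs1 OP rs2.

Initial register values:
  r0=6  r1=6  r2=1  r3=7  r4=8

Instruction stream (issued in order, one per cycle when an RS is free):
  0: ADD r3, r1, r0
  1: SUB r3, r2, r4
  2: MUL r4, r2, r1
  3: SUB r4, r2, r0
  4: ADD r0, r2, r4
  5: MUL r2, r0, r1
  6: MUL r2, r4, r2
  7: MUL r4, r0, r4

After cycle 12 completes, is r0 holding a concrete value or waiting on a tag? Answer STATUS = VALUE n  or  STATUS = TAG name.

STATUS = VALUE -4

  c1: issue ADD r3<-Add1  regs: r0:6,r1:6,r2:1,r3:Add1,r4:8
  c2: issue SUB r3<-Add2  regs: r0:6,r1:6,r2:1,r3:Add2,r4:8
  c3: issue MUL r4<-Mul1  regs: r0:6,r1:6,r2:1,r3:Add2,r4:Mul1
  c4: CDB Add1=12; issue SUB r4<-Add1  regs: r0:6,r1:6,r2:1,r3:Add2,r4:Add1
  c5: CDB Add2=-7; issue ADD r0<-Add2  regs: r0:Add2,r1:6,r2:1,r3:-7,r4:Add1
  c6: issue MUL r2<-Mul2  regs: r0:Add2,r1:6,r2:Mul2,r3:-7,r4:Add1
  c7: CDB Add1=-5; stall  regs: r0:Add2,r1:6,r2:Mul2,r3:-7,r4:-5
  c8: CDB Mul1=6; issue MUL r2<-Mul1  regs: r0:Add2,r1:6,r2:Mul1,r3:-7,r4:-5
  c9: stall  regs: r0:Add2,r1:6,r2:Mul1,r3:-7,r4:-5
  c10: CDB Add2=-4; stall  regs: r0:-4,r1:6,r2:Mul1,r3:-7,r4:-5
  c11: stall  regs: r0:-4,r1:6,r2:Mul1,r3:-7,r4:-5
  c12: stall  regs: r0:-4,r1:6,r2:Mul1,r3:-7,r4:-5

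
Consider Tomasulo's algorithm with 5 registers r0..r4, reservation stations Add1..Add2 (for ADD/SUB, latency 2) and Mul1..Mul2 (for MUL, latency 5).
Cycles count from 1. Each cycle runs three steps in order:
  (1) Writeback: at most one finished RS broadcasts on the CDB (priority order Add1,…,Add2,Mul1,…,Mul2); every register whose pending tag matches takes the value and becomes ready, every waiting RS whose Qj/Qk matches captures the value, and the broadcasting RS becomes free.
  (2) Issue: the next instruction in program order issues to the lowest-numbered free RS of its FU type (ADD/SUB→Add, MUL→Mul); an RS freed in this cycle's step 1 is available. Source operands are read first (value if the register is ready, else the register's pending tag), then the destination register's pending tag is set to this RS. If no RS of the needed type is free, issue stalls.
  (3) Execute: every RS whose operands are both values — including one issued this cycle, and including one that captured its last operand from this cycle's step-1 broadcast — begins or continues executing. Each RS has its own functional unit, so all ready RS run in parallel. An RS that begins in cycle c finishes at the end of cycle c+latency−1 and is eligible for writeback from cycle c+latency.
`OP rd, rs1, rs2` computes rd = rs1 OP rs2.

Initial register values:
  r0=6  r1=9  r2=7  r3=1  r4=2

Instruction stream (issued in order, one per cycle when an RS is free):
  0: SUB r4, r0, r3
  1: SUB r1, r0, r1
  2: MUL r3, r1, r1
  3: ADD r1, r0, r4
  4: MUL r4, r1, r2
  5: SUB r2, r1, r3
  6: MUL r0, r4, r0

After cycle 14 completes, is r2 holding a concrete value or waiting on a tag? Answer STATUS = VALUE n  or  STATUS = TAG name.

cycle 1: issue SUB r4<-Add1 // r0:6,r1:9,r2:7,r3:1,r4:Add1
cycle 2: issue SUB r1<-Add2 // r0:6,r1:Add2,r2:7,r3:1,r4:Add1
cycle 3: CDB Add1=5; issue MUL r3<-Mul1 // r0:6,r1:Add2,r2:7,r3:Mul1,r4:5
cycle 4: CDB Add2=-3; issue ADD r1<-Add1 // r0:6,r1:Add1,r2:7,r3:Mul1,r4:5
cycle 5: issue MUL r4<-Mul2 // r0:6,r1:Add1,r2:7,r3:Mul1,r4:Mul2
cycle 6: CDB Add1=11; issue SUB r2<-Add1 // r0:6,r1:11,r2:Add1,r3:Mul1,r4:Mul2
cycle 7: stall // r0:6,r1:11,r2:Add1,r3:Mul1,r4:Mul2
cycle 8: stall // r0:6,r1:11,r2:Add1,r3:Mul1,r4:Mul2
cycle 9: CDB Mul1=9; issue MUL r0<-Mul1 // r0:Mul1,r1:11,r2:Add1,r3:9,r4:Mul2
cycle 10: - // r0:Mul1,r1:11,r2:Add1,r3:9,r4:Mul2
cycle 11: CDB Add1=2 // r0:Mul1,r1:11,r2:2,r3:9,r4:Mul2
cycle 12: CDB Mul2=77 // r0:Mul1,r1:11,r2:2,r3:9,r4:77
cycle 13: - // r0:Mul1,r1:11,r2:2,r3:9,r4:77
cycle 14: - // r0:Mul1,r1:11,r2:2,r3:9,r4:77

STATUS = VALUE 2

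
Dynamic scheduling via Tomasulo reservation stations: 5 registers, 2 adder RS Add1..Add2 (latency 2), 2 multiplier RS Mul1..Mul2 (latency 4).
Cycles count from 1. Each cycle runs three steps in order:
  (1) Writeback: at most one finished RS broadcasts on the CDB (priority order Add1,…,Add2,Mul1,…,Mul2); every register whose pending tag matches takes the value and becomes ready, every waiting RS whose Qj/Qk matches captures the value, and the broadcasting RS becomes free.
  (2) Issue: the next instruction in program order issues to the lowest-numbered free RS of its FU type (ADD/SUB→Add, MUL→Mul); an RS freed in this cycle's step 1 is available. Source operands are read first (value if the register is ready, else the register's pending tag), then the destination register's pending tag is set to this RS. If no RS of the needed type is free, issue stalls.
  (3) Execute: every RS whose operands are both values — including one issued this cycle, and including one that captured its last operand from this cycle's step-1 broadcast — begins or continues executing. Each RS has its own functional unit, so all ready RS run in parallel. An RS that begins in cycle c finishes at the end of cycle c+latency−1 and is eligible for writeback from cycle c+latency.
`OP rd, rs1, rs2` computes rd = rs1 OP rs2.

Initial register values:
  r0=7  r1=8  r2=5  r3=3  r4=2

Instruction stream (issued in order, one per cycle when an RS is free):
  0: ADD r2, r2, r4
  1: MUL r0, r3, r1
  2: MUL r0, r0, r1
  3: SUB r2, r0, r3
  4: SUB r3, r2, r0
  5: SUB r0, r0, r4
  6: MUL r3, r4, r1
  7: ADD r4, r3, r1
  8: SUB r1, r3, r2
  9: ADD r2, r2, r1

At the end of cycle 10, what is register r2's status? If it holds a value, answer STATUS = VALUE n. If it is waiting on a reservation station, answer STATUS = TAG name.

STATUS = TAG Add1

  c1: issue ADD r2<-Add1  regs: r0:7,r1:8,r2:Add1,r3:3,r4:2
  c2: issue MUL r0<-Mul1  regs: r0:Mul1,r1:8,r2:Add1,r3:3,r4:2
  c3: CDB Add1=7; issue MUL r0<-Mul2  regs: r0:Mul2,r1:8,r2:7,r3:3,r4:2
  c4: issue SUB r2<-Add1  regs: r0:Mul2,r1:8,r2:Add1,r3:3,r4:2
  c5: issue SUB r3<-Add2  regs: r0:Mul2,r1:8,r2:Add1,r3:Add2,r4:2
  c6: CDB Mul1=24; stall  regs: r0:Mul2,r1:8,r2:Add1,r3:Add2,r4:2
  c7: stall  regs: r0:Mul2,r1:8,r2:Add1,r3:Add2,r4:2
  c8: stall  regs: r0:Mul2,r1:8,r2:Add1,r3:Add2,r4:2
  c9: stall  regs: r0:Mul2,r1:8,r2:Add1,r3:Add2,r4:2
  c10: CDB Mul2=192; stall  regs: r0:192,r1:8,r2:Add1,r3:Add2,r4:2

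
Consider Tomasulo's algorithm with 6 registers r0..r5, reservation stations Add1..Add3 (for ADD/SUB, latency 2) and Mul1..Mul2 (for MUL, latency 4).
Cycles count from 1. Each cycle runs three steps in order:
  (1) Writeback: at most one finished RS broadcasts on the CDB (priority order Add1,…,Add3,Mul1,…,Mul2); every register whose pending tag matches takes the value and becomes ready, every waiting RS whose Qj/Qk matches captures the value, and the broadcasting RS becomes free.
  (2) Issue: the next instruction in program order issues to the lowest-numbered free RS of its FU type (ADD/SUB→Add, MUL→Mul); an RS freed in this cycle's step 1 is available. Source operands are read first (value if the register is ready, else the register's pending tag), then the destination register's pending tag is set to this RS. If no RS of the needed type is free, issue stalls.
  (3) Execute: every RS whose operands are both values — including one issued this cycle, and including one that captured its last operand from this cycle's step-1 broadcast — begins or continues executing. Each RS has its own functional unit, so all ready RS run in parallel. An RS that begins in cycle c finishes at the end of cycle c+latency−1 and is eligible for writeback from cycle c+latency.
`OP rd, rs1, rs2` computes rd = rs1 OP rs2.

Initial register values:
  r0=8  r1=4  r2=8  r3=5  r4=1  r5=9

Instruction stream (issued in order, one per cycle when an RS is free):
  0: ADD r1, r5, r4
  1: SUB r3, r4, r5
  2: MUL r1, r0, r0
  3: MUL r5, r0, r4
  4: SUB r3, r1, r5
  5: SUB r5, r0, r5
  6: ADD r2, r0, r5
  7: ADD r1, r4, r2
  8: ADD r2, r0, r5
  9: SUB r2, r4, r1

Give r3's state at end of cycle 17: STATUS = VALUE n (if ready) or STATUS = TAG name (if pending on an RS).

STATUS = VALUE 56

c1: issue ADD r1<-Add1 | r0:8,r1:Add1,r2:8,r3:5,r4:1,r5:9
c2: issue SUB r3<-Add2 | r0:8,r1:Add1,r2:8,r3:Add2,r4:1,r5:9
c3: CDB Add1=10; issue MUL r1<-Mul1 | r0:8,r1:Mul1,r2:8,r3:Add2,r4:1,r5:9
c4: CDB Add2=-8; issue MUL r5<-Mul2 | r0:8,r1:Mul1,r2:8,r3:-8,r4:1,r5:Mul2
c5: issue SUB r3<-Add1 | r0:8,r1:Mul1,r2:8,r3:Add1,r4:1,r5:Mul2
c6: issue SUB r5<-Add2 | r0:8,r1:Mul1,r2:8,r3:Add1,r4:1,r5:Add2
c7: CDB Mul1=64; issue ADD r2<-Add3 | r0:8,r1:64,r2:Add3,r3:Add1,r4:1,r5:Add2
c8: CDB Mul2=8; stall | r0:8,r1:64,r2:Add3,r3:Add1,r4:1,r5:Add2
c9: stall | r0:8,r1:64,r2:Add3,r3:Add1,r4:1,r5:Add2
c10: CDB Add1=56; issue ADD r1<-Add1 | r0:8,r1:Add1,r2:Add3,r3:56,r4:1,r5:Add2
c11: CDB Add2=0; issue ADD r2<-Add2 | r0:8,r1:Add1,r2:Add2,r3:56,r4:1,r5:0
c12: stall | r0:8,r1:Add1,r2:Add2,r3:56,r4:1,r5:0
c13: CDB Add2=8; issue SUB r2<-Add2 | r0:8,r1:Add1,r2:Add2,r3:56,r4:1,r5:0
c14: CDB Add3=8 | r0:8,r1:Add1,r2:Add2,r3:56,r4:1,r5:0
c15: - | r0:8,r1:Add1,r2:Add2,r3:56,r4:1,r5:0
c16: CDB Add1=9 | r0:8,r1:9,r2:Add2,r3:56,r4:1,r5:0
c17: - | r0:8,r1:9,r2:Add2,r3:56,r4:1,r5:0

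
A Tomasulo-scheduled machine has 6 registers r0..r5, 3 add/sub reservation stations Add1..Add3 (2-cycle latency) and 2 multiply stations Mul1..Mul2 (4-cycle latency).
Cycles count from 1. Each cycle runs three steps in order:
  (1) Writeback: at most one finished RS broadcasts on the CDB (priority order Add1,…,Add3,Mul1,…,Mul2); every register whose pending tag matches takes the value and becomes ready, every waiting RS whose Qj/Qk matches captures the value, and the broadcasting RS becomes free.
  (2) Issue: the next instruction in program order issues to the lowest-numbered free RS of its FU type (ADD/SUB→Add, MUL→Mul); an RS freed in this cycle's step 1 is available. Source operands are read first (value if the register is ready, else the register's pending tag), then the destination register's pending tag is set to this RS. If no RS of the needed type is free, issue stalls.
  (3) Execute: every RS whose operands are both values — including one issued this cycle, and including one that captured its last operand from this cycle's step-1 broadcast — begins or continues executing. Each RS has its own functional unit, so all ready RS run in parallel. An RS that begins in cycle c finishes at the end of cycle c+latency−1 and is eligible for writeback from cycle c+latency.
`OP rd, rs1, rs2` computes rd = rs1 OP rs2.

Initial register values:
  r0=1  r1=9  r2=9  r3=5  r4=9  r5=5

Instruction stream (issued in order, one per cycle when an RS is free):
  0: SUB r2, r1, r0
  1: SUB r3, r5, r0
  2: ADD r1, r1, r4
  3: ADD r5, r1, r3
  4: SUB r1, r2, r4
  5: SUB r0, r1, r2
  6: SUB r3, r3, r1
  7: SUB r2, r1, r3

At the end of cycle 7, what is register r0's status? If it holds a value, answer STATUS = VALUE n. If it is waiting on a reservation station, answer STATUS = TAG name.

STATUS = TAG Add3

cycle 1: issue SUB r2<-Add1 // r0:1,r1:9,r2:Add1,r3:5,r4:9,r5:5
cycle 2: issue SUB r3<-Add2 // r0:1,r1:9,r2:Add1,r3:Add2,r4:9,r5:5
cycle 3: CDB Add1=8; issue ADD r1<-Add1 // r0:1,r1:Add1,r2:8,r3:Add2,r4:9,r5:5
cycle 4: CDB Add2=4; issue ADD r5<-Add2 // r0:1,r1:Add1,r2:8,r3:4,r4:9,r5:Add2
cycle 5: CDB Add1=18; issue SUB r1<-Add1 // r0:1,r1:Add1,r2:8,r3:4,r4:9,r5:Add2
cycle 6: issue SUB r0<-Add3 // r0:Add3,r1:Add1,r2:8,r3:4,r4:9,r5:Add2
cycle 7: CDB Add1=-1; issue SUB r3<-Add1 // r0:Add3,r1:-1,r2:8,r3:Add1,r4:9,r5:Add2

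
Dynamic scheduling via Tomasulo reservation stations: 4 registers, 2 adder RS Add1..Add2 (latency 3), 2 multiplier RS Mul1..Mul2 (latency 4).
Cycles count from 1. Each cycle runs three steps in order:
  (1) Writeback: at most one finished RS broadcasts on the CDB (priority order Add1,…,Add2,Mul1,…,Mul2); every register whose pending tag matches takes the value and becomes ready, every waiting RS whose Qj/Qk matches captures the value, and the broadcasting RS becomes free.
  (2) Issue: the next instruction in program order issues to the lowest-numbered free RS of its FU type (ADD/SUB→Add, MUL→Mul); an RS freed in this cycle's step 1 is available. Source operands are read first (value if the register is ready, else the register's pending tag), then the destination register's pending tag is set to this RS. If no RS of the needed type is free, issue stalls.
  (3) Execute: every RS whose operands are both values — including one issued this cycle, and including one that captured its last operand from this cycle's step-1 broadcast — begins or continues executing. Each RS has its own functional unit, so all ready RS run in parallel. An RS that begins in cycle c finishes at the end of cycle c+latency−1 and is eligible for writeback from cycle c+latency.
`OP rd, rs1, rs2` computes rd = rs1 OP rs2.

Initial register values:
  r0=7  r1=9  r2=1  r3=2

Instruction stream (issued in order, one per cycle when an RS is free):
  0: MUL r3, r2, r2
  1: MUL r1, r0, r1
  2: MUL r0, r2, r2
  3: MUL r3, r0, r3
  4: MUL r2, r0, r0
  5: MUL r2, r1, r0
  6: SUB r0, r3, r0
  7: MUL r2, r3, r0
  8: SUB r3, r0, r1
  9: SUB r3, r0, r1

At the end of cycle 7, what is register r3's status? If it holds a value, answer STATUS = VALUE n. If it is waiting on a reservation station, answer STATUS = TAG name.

  c1: issue MUL r3<-Mul1  regs: r0:7,r1:9,r2:1,r3:Mul1
  c2: issue MUL r1<-Mul2  regs: r0:7,r1:Mul2,r2:1,r3:Mul1
  c3: stall  regs: r0:7,r1:Mul2,r2:1,r3:Mul1
  c4: stall  regs: r0:7,r1:Mul2,r2:1,r3:Mul1
  c5: CDB Mul1=1; issue MUL r0<-Mul1  regs: r0:Mul1,r1:Mul2,r2:1,r3:1
  c6: CDB Mul2=63; issue MUL r3<-Mul2  regs: r0:Mul1,r1:63,r2:1,r3:Mul2
  c7: stall  regs: r0:Mul1,r1:63,r2:1,r3:Mul2

STATUS = TAG Mul2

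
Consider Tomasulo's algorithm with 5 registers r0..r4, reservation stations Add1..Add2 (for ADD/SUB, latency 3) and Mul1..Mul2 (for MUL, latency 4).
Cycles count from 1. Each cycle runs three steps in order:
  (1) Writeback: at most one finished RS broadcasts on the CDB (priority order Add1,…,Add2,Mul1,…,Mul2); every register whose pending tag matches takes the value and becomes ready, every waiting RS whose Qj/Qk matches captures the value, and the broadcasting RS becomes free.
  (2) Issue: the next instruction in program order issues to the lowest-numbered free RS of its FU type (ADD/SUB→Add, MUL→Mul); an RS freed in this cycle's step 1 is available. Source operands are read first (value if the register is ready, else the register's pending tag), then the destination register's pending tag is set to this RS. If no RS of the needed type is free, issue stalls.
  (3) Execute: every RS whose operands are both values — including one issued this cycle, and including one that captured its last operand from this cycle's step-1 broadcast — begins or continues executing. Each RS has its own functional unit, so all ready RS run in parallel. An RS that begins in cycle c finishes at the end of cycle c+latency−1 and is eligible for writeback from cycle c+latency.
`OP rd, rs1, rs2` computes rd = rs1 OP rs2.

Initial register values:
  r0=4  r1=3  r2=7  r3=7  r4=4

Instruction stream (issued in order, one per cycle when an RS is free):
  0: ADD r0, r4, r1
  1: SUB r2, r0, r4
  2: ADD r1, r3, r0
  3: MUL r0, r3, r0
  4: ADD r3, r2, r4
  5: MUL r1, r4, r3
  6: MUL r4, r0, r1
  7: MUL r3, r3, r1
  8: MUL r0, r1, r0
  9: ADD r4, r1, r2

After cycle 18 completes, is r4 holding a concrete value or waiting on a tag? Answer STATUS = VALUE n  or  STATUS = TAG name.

cycle 1: issue ADD r0<-Add1 // r0:Add1,r1:3,r2:7,r3:7,r4:4
cycle 2: issue SUB r2<-Add2 // r0:Add1,r1:3,r2:Add2,r3:7,r4:4
cycle 3: stall // r0:Add1,r1:3,r2:Add2,r3:7,r4:4
cycle 4: CDB Add1=7; issue ADD r1<-Add1 // r0:7,r1:Add1,r2:Add2,r3:7,r4:4
cycle 5: issue MUL r0<-Mul1 // r0:Mul1,r1:Add1,r2:Add2,r3:7,r4:4
cycle 6: stall // r0:Mul1,r1:Add1,r2:Add2,r3:7,r4:4
cycle 7: CDB Add1=14; issue ADD r3<-Add1 // r0:Mul1,r1:14,r2:Add2,r3:Add1,r4:4
cycle 8: CDB Add2=3; issue MUL r1<-Mul2 // r0:Mul1,r1:Mul2,r2:3,r3:Add1,r4:4
cycle 9: CDB Mul1=49; issue MUL r4<-Mul1 // r0:49,r1:Mul2,r2:3,r3:Add1,r4:Mul1
cycle 10: stall // r0:49,r1:Mul2,r2:3,r3:Add1,r4:Mul1
cycle 11: CDB Add1=7; stall // r0:49,r1:Mul2,r2:3,r3:7,r4:Mul1
cycle 12: stall // r0:49,r1:Mul2,r2:3,r3:7,r4:Mul1
cycle 13: stall // r0:49,r1:Mul2,r2:3,r3:7,r4:Mul1
cycle 14: stall // r0:49,r1:Mul2,r2:3,r3:7,r4:Mul1
cycle 15: CDB Mul2=28; issue MUL r3<-Mul2 // r0:49,r1:28,r2:3,r3:Mul2,r4:Mul1
cycle 16: stall // r0:49,r1:28,r2:3,r3:Mul2,r4:Mul1
cycle 17: stall // r0:49,r1:28,r2:3,r3:Mul2,r4:Mul1
cycle 18: stall // r0:49,r1:28,r2:3,r3:Mul2,r4:Mul1

STATUS = TAG Mul1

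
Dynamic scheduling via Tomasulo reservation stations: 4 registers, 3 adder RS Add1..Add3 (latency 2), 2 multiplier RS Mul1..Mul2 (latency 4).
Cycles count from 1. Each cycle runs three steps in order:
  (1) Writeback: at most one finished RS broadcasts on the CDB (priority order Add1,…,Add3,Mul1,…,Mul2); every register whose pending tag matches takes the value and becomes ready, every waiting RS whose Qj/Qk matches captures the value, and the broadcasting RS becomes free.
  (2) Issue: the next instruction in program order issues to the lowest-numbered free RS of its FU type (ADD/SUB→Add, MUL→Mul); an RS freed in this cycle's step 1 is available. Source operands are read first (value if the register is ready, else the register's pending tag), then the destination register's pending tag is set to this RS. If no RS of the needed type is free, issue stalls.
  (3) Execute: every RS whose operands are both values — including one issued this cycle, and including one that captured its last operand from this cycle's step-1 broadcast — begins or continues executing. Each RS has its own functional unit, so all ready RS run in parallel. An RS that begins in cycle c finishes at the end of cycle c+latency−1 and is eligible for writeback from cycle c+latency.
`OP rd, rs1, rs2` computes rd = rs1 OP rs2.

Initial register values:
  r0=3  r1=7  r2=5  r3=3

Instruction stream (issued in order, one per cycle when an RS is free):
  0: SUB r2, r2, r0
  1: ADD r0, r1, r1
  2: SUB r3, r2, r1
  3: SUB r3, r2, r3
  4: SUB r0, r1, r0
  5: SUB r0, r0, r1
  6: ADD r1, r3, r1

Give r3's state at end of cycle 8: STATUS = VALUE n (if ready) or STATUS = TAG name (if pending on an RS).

STATUS = VALUE 7

  c1: issue SUB r2<-Add1  regs: r0:3,r1:7,r2:Add1,r3:3
  c2: issue ADD r0<-Add2  regs: r0:Add2,r1:7,r2:Add1,r3:3
  c3: CDB Add1=2; issue SUB r3<-Add1  regs: r0:Add2,r1:7,r2:2,r3:Add1
  c4: CDB Add2=14; issue SUB r3<-Add2  regs: r0:14,r1:7,r2:2,r3:Add2
  c5: CDB Add1=-5; issue SUB r0<-Add1  regs: r0:Add1,r1:7,r2:2,r3:Add2
  c6: issue SUB r0<-Add3  regs: r0:Add3,r1:7,r2:2,r3:Add2
  c7: CDB Add1=-7; issue ADD r1<-Add1  regs: r0:Add3,r1:Add1,r2:2,r3:Add2
  c8: CDB Add2=7  regs: r0:Add3,r1:Add1,r2:2,r3:7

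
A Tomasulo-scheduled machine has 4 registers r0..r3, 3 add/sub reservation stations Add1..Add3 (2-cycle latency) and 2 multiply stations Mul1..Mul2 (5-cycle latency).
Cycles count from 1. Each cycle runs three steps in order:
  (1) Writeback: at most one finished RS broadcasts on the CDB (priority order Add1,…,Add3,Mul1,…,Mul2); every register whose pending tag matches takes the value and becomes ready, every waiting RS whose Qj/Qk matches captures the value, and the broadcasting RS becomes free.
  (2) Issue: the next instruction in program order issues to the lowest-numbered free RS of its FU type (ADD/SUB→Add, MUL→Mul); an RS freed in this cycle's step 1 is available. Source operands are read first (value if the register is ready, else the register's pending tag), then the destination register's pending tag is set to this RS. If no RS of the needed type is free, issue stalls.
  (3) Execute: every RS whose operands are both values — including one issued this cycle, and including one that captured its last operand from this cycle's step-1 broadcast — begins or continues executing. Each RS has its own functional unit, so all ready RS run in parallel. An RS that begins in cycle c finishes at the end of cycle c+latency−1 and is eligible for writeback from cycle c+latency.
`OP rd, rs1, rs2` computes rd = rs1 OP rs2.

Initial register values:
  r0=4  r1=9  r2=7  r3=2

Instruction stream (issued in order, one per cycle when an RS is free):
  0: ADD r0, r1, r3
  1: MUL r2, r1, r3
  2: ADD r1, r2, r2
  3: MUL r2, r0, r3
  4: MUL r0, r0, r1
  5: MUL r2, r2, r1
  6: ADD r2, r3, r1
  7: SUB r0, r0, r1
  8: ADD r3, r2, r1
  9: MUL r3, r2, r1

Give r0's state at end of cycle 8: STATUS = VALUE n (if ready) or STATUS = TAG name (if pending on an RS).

c1: issue ADD r0<-Add1 | r0:Add1,r1:9,r2:7,r3:2
c2: issue MUL r2<-Mul1 | r0:Add1,r1:9,r2:Mul1,r3:2
c3: CDB Add1=11; issue ADD r1<-Add1 | r0:11,r1:Add1,r2:Mul1,r3:2
c4: issue MUL r2<-Mul2 | r0:11,r1:Add1,r2:Mul2,r3:2
c5: stall | r0:11,r1:Add1,r2:Mul2,r3:2
c6: stall | r0:11,r1:Add1,r2:Mul2,r3:2
c7: CDB Mul1=18; issue MUL r0<-Mul1 | r0:Mul1,r1:Add1,r2:Mul2,r3:2
c8: stall | r0:Mul1,r1:Add1,r2:Mul2,r3:2

STATUS = TAG Mul1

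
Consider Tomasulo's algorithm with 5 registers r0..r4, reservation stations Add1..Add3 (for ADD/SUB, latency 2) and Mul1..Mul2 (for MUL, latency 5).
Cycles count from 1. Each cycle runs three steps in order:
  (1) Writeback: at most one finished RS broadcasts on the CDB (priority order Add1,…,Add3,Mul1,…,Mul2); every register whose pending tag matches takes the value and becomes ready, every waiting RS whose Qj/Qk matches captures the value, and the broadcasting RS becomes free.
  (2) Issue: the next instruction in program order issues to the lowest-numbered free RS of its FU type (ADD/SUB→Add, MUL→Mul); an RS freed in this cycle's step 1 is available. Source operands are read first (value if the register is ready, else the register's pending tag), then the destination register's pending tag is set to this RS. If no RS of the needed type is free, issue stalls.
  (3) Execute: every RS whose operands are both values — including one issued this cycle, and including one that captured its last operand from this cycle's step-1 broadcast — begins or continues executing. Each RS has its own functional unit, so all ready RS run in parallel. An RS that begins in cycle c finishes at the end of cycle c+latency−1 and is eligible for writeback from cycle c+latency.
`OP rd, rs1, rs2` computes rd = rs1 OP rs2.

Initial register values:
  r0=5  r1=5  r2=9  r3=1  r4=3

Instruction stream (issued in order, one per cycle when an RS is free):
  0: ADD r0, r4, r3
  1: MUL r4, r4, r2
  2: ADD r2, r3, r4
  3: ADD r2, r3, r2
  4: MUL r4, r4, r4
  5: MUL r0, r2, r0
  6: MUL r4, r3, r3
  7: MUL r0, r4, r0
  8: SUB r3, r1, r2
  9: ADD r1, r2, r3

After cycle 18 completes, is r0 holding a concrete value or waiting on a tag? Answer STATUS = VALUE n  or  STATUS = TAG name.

  c1: issue ADD r0<-Add1  regs: r0:Add1,r1:5,r2:9,r3:1,r4:3
  c2: issue MUL r4<-Mul1  regs: r0:Add1,r1:5,r2:9,r3:1,r4:Mul1
  c3: CDB Add1=4; issue ADD r2<-Add1  regs: r0:4,r1:5,r2:Add1,r3:1,r4:Mul1
  c4: issue ADD r2<-Add2  regs: r0:4,r1:5,r2:Add2,r3:1,r4:Mul1
  c5: issue MUL r4<-Mul2  regs: r0:4,r1:5,r2:Add2,r3:1,r4:Mul2
  c6: stall  regs: r0:4,r1:5,r2:Add2,r3:1,r4:Mul2
  c7: CDB Mul1=27; issue MUL r0<-Mul1  regs: r0:Mul1,r1:5,r2:Add2,r3:1,r4:Mul2
  c8: stall  regs: r0:Mul1,r1:5,r2:Add2,r3:1,r4:Mul2
  c9: CDB Add1=28; stall  regs: r0:Mul1,r1:5,r2:Add2,r3:1,r4:Mul2
  c10: stall  regs: r0:Mul1,r1:5,r2:Add2,r3:1,r4:Mul2
  c11: CDB Add2=29; stall  regs: r0:Mul1,r1:5,r2:29,r3:1,r4:Mul2
  c12: CDB Mul2=729; issue MUL r4<-Mul2  regs: r0:Mul1,r1:5,r2:29,r3:1,r4:Mul2
  c13: stall  regs: r0:Mul1,r1:5,r2:29,r3:1,r4:Mul2
  c14: stall  regs: r0:Mul1,r1:5,r2:29,r3:1,r4:Mul2
  c15: stall  regs: r0:Mul1,r1:5,r2:29,r3:1,r4:Mul2
  c16: CDB Mul1=116; issue MUL r0<-Mul1  regs: r0:Mul1,r1:5,r2:29,r3:1,r4:Mul2
  c17: CDB Mul2=1; issue SUB r3<-Add1  regs: r0:Mul1,r1:5,r2:29,r3:Add1,r4:1
  c18: issue ADD r1<-Add2  regs: r0:Mul1,r1:Add2,r2:29,r3:Add1,r4:1

STATUS = TAG Mul1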